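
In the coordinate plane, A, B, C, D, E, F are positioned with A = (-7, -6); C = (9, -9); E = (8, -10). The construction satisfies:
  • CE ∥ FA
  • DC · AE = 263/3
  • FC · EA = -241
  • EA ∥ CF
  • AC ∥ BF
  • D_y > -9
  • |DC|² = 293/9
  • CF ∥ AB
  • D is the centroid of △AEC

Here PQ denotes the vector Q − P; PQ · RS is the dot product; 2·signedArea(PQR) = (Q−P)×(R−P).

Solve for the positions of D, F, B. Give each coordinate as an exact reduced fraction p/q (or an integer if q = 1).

B = (-22, -2)
D = (10/3, -25/3)
F = (-6, -5)

1. D_x = 10/3  [D is the centroid of △AEC]
2. D_y = -25/3  [D is the centroid of △AEC]
   → D = (10/3, -25/3)
3. F_x = -6  [CE ∥ FA ∩ EA ∥ CF]
4. F_y = -5  [CE ∥ FA ∩ EA ∥ CF]
   → F = (-6, -5)
5. B_x = -22  [AC ∥ BF ∩ CF ∥ AB]
6. B_y = -2  [AC ∥ BF ∩ CF ∥ AB]
   → B = (-22, -2)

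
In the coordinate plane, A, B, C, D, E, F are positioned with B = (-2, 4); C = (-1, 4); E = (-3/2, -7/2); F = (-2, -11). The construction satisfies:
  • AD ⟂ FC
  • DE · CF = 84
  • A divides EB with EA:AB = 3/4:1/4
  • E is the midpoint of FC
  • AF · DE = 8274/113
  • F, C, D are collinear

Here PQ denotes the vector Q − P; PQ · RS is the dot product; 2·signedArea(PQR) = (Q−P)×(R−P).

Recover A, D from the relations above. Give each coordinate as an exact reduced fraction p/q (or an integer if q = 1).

1. A_x = -15/8  [A divides EB with EA:AB = 3/4:1/4]
2. A_y = 17/8  [A divides EB with EA:AB = 3/4:1/4]
   → A = (-15/8, 17/8)
3. D_x = -255/226  [F, C, D are collinear ∩ AD ⟂ FC]
4. D_y = 469/226  [F, C, D are collinear ∩ AD ⟂ FC]
   → D = (-255/226, 469/226)

A = (-15/8, 17/8)
D = (-255/226, 469/226)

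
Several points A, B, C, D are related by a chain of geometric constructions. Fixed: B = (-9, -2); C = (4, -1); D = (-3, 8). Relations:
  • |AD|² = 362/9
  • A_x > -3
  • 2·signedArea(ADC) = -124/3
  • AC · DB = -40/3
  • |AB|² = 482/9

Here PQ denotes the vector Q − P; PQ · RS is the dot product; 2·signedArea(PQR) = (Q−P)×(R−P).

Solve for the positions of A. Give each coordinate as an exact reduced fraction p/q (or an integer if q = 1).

1. A_x = -8/3  [AC · DB = -40/3 ∩ 2·signedArea(ADC) = -124/3]
2. A_y = 5/3  [AC · DB = -40/3 ∩ 2·signedArea(ADC) = -124/3]
   → A = (-8/3, 5/3)

A = (-8/3, 5/3)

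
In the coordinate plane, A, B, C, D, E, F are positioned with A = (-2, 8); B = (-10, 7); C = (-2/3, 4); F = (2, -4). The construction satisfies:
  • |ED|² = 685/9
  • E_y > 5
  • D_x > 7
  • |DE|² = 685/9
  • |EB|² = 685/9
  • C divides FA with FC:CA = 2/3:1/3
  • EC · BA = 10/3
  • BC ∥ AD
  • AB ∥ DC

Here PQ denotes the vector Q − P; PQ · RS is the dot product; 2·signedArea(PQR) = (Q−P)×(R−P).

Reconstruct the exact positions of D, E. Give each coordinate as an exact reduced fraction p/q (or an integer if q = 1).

1. D_x = 22/3  [AB ∥ DC ∩ BC ∥ AD]
2. D_y = 5  [AB ∥ DC ∩ BC ∥ AD]
   → D = (22/3, 5)
3. E_x = -4/3  [line -8·x + -1·y + -14/3 = 0 ∩ |ED|² = 685/9]
4. E_y = 6  [line -8·x + -1·y + -14/3 = 0 ∩ |ED|² = 685/9]
   → E = (-4/3, 6)

D = (22/3, 5)
E = (-4/3, 6)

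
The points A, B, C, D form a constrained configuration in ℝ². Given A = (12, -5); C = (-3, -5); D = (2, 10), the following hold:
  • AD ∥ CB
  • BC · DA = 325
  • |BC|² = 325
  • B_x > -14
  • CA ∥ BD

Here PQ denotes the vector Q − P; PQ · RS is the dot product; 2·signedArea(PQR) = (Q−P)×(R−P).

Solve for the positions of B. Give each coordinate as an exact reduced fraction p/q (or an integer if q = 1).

B = (-13, 10)

1. B_x = -13  [CA ∥ BD ∩ AD ∥ CB]
2. B_y = 10  [CA ∥ BD ∩ AD ∥ CB]
   → B = (-13, 10)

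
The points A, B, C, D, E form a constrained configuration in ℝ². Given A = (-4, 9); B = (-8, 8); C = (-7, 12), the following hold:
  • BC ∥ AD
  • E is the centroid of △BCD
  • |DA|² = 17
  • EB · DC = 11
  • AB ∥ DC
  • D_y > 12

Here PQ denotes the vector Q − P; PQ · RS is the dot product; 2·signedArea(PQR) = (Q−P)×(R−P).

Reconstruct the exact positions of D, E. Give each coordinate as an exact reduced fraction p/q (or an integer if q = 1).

D = (-3, 13)
E = (-6, 11)

1. D_x = -3  [AB ∥ DC ∩ BC ∥ AD]
2. D_y = 13  [AB ∥ DC ∩ BC ∥ AD]
   → D = (-3, 13)
3. E_x = -6  [E is the centroid of △BCD]
4. E_y = 11  [E is the centroid of △BCD]
   → E = (-6, 11)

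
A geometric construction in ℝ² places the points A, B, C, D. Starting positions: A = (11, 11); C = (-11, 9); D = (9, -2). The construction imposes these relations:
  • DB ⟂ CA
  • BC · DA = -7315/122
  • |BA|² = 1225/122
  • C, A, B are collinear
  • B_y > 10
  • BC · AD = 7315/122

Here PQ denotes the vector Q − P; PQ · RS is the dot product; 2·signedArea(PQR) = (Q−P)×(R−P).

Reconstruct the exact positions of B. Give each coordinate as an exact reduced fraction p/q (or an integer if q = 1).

B = (957/122, 1307/122)

1. B_x = 957/122  [C, A, B are collinear ∩ DB ⟂ CA]
2. B_y = 1307/122  [C, A, B are collinear ∩ DB ⟂ CA]
   → B = (957/122, 1307/122)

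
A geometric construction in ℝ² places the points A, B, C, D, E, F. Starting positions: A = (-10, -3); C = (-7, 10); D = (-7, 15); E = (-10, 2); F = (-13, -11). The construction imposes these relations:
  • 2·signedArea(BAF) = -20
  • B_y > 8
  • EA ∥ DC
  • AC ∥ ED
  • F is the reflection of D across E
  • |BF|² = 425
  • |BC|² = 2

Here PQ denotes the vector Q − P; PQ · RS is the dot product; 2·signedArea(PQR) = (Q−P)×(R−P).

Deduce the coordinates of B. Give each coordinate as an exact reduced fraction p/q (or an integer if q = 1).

B = (-8, 9)

1. B_x = -8  [line 8·x + -3·y + 91 = 0 ∩ |BF|² = 425]
2. B_y = 9  [line 8·x + -3·y + 91 = 0 ∩ |BF|² = 425]
   → B = (-8, 9)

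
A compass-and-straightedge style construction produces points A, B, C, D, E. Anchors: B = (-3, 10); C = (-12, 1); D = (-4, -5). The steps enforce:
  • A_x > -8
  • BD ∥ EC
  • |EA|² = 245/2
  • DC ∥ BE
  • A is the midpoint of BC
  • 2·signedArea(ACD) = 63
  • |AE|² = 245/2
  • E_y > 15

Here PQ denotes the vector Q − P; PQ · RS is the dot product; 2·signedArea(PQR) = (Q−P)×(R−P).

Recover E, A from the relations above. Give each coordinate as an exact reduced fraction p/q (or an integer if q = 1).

A = (-15/2, 11/2)
E = (-11, 16)

1. E_x = -11  [BD ∥ EC ∩ DC ∥ BE]
2. E_y = 16  [BD ∥ EC ∩ DC ∥ BE]
   → E = (-11, 16)
3. A_x = -15/2  [A is the midpoint of BC]
4. A_y = 11/2  [A is the midpoint of BC]
   → A = (-15/2, 11/2)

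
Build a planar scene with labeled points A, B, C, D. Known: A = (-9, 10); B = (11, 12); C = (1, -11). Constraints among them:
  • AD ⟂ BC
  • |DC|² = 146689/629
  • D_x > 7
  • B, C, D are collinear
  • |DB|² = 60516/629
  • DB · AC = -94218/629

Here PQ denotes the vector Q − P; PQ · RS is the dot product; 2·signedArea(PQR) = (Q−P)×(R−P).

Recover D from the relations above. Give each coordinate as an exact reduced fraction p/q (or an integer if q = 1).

1. D_x = 4459/629  [B, C, D are collinear ∩ AD ⟂ BC]
2. D_y = 1890/629  [B, C, D are collinear ∩ AD ⟂ BC]
   → D = (4459/629, 1890/629)

D = (4459/629, 1890/629)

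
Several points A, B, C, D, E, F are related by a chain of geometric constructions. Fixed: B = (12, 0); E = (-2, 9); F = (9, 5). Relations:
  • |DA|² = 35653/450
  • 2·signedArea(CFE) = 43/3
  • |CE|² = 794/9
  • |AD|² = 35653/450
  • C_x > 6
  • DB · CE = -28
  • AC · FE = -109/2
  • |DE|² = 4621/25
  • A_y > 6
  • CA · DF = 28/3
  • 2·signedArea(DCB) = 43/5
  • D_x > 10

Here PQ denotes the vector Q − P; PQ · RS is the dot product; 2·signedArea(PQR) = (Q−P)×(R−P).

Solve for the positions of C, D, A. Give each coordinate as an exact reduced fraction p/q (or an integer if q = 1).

A = (13/6, 41/6)
C = (19/3, 14/3)
D = (51/5, 3)

1. C_x = 19/3  [line -4·x + -11·y + 230/3 = 0 ∩ |CE|² = 794/9]
2. C_y = 14/3  [line -4·x + -11·y + 230/3 = 0 ∩ |CE|² = 794/9]
   → C = (19/3, 14/3)
3. D_x = 51/5  [2·signedArea(DCB) = 43/5 ∩ DB · CE = -28]
4. D_y = 3  [2·signedArea(DCB) = 43/5 ∩ DB · CE = -28]
   → D = (51/5, 3)
5. A_x = 13/6  [AC · FE = -109/2 ∩ CA · DF = 28/3]
6. A_y = 41/6  [AC · FE = -109/2 ∩ CA · DF = 28/3]
   → A = (13/6, 41/6)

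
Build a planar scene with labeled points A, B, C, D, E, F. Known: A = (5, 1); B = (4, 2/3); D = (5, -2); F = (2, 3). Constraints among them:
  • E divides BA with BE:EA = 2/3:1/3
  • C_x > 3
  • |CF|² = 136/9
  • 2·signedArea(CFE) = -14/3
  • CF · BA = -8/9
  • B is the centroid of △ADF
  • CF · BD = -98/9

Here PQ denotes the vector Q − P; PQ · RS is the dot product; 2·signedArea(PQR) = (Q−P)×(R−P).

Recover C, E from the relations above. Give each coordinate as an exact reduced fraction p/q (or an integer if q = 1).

1. C_x = 4  [CF · BA = -8/9 ∩ CF · BD = -98/9]
2. C_y = -1/3  [CF · BA = -8/9 ∩ CF · BD = -98/9]
   → C = (4, -1/3)
3. E_x = 14/3  [E divides BA with BE:EA = 2/3:1/3]
4. E_y = 8/9  [E divides BA with BE:EA = 2/3:1/3]
   → E = (14/3, 8/9)

C = (4, -1/3)
E = (14/3, 8/9)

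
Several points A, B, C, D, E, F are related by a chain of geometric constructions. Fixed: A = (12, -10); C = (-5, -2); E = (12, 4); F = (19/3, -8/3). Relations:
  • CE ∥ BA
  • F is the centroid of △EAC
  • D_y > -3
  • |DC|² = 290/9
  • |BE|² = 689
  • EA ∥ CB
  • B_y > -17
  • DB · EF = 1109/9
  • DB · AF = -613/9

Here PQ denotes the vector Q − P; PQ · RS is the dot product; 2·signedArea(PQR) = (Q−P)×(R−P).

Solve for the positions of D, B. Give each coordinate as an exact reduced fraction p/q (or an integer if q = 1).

B = (-5, -16)
D = (2/3, -7/3)

1. B_x = -5  [CE ∥ BA ∩ EA ∥ CB]
2. B_y = -16  [CE ∥ BA ∩ EA ∥ CB]
   → B = (-5, -16)
3. D_x = 2/3  [DB · EF = 1109/9 ∩ DB · AF = -613/9]
4. D_y = -7/3  [DB · EF = 1109/9 ∩ DB · AF = -613/9]
   → D = (2/3, -7/3)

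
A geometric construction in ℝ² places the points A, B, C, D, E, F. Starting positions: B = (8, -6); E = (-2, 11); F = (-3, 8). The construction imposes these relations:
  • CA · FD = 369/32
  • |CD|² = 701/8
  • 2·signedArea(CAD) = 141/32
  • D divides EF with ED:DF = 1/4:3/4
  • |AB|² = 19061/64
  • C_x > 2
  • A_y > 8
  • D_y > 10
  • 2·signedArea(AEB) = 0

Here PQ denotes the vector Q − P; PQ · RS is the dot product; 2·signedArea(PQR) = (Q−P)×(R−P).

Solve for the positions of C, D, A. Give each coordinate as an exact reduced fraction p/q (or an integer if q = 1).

1. D_x = -9/4  [D divides EF with ED:DF = 1/4:3/4]
2. D_y = 41/4  [D divides EF with ED:DF = 1/4:3/4]
   → D = (-9/4, 41/4)
3. A_x = -3/4  [line 17·x + 10·y + -76 = 0 ∩ |AB|² = 19061/64]
4. A_y = 71/8  [line 17·x + 10·y + -76 = 0 ∩ |AB|² = 19061/64]
   → A = (-3/4, 71/8)
5. C_x = 3  [2·signedArea(CAD) = 141/32 ∩ CA · FD = 369/32]
6. C_y = 5/2  [2·signedArea(CAD) = 141/32 ∩ CA · FD = 369/32]
   → C = (3, 5/2)

A = (-3/4, 71/8)
C = (3, 5/2)
D = (-9/4, 41/4)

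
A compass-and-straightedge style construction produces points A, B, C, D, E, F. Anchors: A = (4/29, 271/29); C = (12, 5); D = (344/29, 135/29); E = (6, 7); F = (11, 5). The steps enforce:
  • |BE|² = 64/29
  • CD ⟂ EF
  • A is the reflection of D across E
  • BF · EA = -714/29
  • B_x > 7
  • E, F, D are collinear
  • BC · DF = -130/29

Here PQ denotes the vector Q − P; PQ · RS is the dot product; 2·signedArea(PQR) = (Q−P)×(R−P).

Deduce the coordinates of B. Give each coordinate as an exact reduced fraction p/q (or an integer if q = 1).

B = (214/29, 187/29)

1. B_x = 214/29  [line 25/29·x + -10/29·y + -120/29 = 0 ∩ |BE|² = 64/29]
2. B_y = 187/29  [line 25/29·x + -10/29·y + -120/29 = 0 ∩ |BE|² = 64/29]
   → B = (214/29, 187/29)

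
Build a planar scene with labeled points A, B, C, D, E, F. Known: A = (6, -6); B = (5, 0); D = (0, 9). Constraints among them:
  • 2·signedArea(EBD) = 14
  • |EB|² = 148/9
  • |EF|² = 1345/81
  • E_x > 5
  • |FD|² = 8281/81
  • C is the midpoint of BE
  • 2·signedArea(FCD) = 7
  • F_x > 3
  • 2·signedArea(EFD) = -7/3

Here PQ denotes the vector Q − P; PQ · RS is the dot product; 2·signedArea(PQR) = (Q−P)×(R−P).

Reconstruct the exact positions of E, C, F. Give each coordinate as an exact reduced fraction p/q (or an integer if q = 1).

C = (16/3, -2)
E = (17/3, -4)
F = (35/9, -1/3)

1. E_x = 17/3  [line -9·x + -5·y + 31 = 0 ∩ |EB|² = 148/9]
2. E_y = -4  [line -9·x + -5·y + 31 = 0 ∩ |EB|² = 148/9]
   → E = (17/3, -4)
3. C_x = 16/3  [C is the midpoint of BE]
4. C_y = -2  [C is the midpoint of BE]
   → C = (16/3, -2)
5. F_x = 35/9  [2·signedArea(EFD) = -7/3 ∩ 2·signedArea(FCD) = 7]
6. F_y = -1/3  [2·signedArea(EFD) = -7/3 ∩ 2·signedArea(FCD) = 7]
   → F = (35/9, -1/3)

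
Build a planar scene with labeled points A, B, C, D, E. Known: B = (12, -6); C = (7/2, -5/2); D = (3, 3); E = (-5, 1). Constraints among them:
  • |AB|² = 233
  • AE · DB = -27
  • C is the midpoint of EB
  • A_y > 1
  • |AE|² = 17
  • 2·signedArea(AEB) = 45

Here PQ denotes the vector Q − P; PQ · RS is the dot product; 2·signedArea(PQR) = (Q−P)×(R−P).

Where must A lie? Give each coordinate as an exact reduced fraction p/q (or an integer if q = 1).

A = (-1, 2)

1. A_x = -1  [AE · DB = -27 ∩ 2·signedArea(AEB) = 45]
2. A_y = 2  [AE · DB = -27 ∩ 2·signedArea(AEB) = 45]
   → A = (-1, 2)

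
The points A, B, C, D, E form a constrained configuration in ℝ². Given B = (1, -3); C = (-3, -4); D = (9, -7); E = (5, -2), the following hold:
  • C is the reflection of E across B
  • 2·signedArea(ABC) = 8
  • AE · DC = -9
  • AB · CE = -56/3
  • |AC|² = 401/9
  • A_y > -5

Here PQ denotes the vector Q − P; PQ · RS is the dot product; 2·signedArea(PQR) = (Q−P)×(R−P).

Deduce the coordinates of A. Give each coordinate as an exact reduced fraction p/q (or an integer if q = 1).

A = (11/3, -13/3)

1. A_x = 11/3  [AE · DC = -9 ∩ AB · CE = -56/3]
2. A_y = -13/3  [AE · DC = -9 ∩ AB · CE = -56/3]
   → A = (11/3, -13/3)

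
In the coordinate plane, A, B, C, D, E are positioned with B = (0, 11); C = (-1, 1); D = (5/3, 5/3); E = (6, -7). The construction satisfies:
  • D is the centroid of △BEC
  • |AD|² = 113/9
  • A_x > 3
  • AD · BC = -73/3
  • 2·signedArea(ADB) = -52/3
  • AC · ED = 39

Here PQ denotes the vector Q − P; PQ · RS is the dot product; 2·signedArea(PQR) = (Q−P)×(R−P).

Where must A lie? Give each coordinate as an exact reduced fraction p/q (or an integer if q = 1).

A = (4, -1)

1. A_x = 4  [2·signedArea(ADB) = -52/3 ∩ AD · BC = -73/3]
2. A_y = -1  [2·signedArea(ADB) = -52/3 ∩ AD · BC = -73/3]
   → A = (4, -1)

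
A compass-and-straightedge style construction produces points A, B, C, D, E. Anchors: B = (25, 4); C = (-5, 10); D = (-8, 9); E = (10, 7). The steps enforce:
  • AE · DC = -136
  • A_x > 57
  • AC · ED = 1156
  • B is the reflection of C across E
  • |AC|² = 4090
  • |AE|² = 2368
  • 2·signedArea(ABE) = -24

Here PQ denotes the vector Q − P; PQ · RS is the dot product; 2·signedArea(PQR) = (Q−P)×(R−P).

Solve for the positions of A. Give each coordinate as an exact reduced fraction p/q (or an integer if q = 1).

A = (58, -1)

1. A_x = 58  [AC · ED = 1156 ∩ 2·signedArea(ABE) = -24]
2. A_y = -1  [AC · ED = 1156 ∩ 2·signedArea(ABE) = -24]
   → A = (58, -1)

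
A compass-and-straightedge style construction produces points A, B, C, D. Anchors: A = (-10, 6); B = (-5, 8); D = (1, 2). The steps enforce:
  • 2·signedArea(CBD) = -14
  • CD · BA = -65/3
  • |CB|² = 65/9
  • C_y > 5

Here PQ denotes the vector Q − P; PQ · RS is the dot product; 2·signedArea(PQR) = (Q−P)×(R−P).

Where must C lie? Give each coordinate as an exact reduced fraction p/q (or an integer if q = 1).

1. C_x = -14/3  [2·signedArea(CBD) = -14 ∩ CD · BA = -65/3]
2. C_y = 16/3  [2·signedArea(CBD) = -14 ∩ CD · BA = -65/3]
   → C = (-14/3, 16/3)

C = (-14/3, 16/3)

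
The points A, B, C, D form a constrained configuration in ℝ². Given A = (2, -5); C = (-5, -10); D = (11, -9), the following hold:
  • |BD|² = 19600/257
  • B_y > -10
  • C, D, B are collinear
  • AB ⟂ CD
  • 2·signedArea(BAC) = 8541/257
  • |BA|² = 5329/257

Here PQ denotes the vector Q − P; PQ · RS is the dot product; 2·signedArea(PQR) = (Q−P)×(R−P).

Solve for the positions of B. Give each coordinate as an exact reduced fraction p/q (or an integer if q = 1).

1. B_x = 587/257  [C, D, B are collinear ∩ AB ⟂ CD]
2. B_y = -2453/257  [C, D, B are collinear ∩ AB ⟂ CD]
   → B = (587/257, -2453/257)

B = (587/257, -2453/257)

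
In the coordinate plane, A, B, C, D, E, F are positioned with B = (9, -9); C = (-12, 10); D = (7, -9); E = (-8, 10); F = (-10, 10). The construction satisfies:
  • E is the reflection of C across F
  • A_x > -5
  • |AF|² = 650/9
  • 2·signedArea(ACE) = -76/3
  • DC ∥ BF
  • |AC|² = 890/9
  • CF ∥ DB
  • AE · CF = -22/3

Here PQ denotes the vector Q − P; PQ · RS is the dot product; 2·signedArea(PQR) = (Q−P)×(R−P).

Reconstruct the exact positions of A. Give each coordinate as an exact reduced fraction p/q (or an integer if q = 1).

1. A_x = -13/3  [2·signedArea(ACE) = -76/3 ∩ AE · CF = -22/3]
2. A_y = 11/3  [2·signedArea(ACE) = -76/3 ∩ AE · CF = -22/3]
   → A = (-13/3, 11/3)

A = (-13/3, 11/3)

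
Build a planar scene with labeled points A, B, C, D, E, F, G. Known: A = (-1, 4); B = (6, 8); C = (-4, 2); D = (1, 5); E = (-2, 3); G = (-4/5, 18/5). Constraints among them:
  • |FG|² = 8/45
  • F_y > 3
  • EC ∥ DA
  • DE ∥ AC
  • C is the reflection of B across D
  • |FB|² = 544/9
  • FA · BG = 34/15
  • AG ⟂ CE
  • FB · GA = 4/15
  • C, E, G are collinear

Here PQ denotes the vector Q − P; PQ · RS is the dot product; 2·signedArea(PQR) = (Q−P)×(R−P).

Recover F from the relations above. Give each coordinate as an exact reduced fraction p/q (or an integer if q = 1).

F = (-2/3, 4)

1. F_x = -2/3  [FB · GA = 4/15 ∩ FA · BG = 34/15]
2. F_y = 4  [FB · GA = 4/15 ∩ FA · BG = 34/15]
   → F = (-2/3, 4)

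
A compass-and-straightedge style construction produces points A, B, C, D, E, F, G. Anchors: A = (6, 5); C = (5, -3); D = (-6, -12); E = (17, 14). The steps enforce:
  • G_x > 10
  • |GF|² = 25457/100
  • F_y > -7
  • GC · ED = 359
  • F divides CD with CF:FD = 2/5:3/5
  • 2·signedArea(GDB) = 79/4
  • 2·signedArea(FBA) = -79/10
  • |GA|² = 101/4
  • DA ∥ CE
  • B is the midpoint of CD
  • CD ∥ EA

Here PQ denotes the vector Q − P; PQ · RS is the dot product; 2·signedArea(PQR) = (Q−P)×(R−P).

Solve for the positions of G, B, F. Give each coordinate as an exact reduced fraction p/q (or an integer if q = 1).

1. G_x = 11  [line 23·x + 26·y + -396 = 0 ∩ |GA|² = 101/4]
2. G_y = 11/2  [line 23·x + 26·y + -396 = 0 ∩ |GA|² = 101/4]
   → G = (11, 11/2)
3. B_x = -1/2  [2·signedArea(GDB) = 79/4 ∩ B is the midpoint of CD]
4. B_y = -15/2  [2·signedArea(GDB) = 79/4 ∩ B is the midpoint of CD]
   → B = (-1/2, -15/2)
5. F_x = 3/5  [F divides CD with CF:FD = 2/5:3/5]
6. F_y = -33/5  [F divides CD with CF:FD = 2/5:3/5]
   → F = (3/5, -33/5)

B = (-1/2, -15/2)
F = (3/5, -33/5)
G = (11, 11/2)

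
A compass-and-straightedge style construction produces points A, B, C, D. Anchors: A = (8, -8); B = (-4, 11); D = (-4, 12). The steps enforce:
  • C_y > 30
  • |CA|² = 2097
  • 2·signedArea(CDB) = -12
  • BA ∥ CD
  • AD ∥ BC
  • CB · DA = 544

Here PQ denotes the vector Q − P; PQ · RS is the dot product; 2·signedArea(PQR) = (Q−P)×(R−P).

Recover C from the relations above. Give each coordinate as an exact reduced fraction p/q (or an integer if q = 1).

1. C_x = -16  [BA ∥ CD ∩ AD ∥ BC]
2. C_y = 31  [BA ∥ CD ∩ AD ∥ BC]
   → C = (-16, 31)

C = (-16, 31)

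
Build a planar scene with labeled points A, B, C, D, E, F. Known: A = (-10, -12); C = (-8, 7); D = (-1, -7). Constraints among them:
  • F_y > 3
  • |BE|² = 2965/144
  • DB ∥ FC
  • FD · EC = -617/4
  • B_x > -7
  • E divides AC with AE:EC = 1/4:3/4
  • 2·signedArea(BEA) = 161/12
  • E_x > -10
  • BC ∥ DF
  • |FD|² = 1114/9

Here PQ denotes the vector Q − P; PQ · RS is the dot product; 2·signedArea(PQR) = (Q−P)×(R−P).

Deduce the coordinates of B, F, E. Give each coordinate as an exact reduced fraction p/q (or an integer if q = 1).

1. E_x = -19/2  [E divides AC with AE:EC = 1/4:3/4]
2. E_y = -29/4  [E divides AC with AE:EC = 1/4:3/4]
   → E = (-19/2, -29/4)
3. B_x = -19/3  [line 19/4·x + -1/2·y + 337/12 = 0 ∩ |BE|² = 2965/144]
4. B_y = -4  [line 19/4·x + -1/2·y + 337/12 = 0 ∩ |BE|² = 2965/144]
   → B = (-19/3, -4)
5. F_x = -8/3  [DB ∥ FC ∩ BC ∥ DF]
6. F_y = 4  [DB ∥ FC ∩ BC ∥ DF]
   → F = (-8/3, 4)

B = (-19/3, -4)
E = (-19/2, -29/4)
F = (-8/3, 4)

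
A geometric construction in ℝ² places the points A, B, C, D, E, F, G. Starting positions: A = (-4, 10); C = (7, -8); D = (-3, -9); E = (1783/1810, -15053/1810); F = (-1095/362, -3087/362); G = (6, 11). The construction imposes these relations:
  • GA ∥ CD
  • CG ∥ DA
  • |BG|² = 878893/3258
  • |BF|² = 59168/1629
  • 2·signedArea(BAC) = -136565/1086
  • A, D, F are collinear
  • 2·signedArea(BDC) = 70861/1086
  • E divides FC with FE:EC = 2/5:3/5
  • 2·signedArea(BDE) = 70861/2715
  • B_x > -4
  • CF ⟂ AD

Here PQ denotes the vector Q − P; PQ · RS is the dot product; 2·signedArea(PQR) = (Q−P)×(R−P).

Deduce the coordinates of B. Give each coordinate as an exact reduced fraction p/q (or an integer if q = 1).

B = (-3629/1086, -2725/1086)

1. B_x = -3629/1086  [2·signedArea(BAC) = -136565/1086 ∩ 2·signedArea(BDE) = 70861/2715]
2. B_y = -2725/1086  [2·signedArea(BAC) = -136565/1086 ∩ 2·signedArea(BDE) = 70861/2715]
   → B = (-3629/1086, -2725/1086)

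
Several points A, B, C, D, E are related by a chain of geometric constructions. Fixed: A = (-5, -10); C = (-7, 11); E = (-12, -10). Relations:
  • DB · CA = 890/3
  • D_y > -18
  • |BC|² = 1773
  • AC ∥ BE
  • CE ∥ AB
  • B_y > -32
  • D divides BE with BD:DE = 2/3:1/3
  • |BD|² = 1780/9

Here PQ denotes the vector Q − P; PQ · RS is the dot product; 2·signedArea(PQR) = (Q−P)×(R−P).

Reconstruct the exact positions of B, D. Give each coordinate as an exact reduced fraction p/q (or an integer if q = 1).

1. B_x = -10  [AC ∥ BE ∩ CE ∥ AB]
2. B_y = -31  [AC ∥ BE ∩ CE ∥ AB]
   → B = (-10, -31)
3. D_x = -34/3  [D divides BE with BD:DE = 2/3:1/3]
4. D_y = -17  [D divides BE with BD:DE = 2/3:1/3]
   → D = (-34/3, -17)

B = (-10, -31)
D = (-34/3, -17)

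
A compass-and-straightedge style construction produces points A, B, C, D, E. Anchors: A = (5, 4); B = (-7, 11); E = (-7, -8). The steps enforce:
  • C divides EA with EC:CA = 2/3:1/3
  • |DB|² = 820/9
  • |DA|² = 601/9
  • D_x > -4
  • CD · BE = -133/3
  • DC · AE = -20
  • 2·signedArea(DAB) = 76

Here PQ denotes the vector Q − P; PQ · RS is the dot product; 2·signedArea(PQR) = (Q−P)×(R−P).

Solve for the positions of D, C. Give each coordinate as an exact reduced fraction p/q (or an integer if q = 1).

1. D_x = -3  [line -7·x + -12·y + 7 = 0 ∩ |DB|² = 820/9]
2. D_y = 7/3  [line -7·x + -12·y + 7 = 0 ∩ |DB|² = 820/9]
   → D = (-3, 7/3)
3. C_x = 1  [DC · AE = -20 ∩ C divides EA with EC:CA = 2/3:1/3]
4. C_y = 0  [DC · AE = -20 ∩ C divides EA with EC:CA = 2/3:1/3]
   → C = (1, 0)

C = (1, 0)
D = (-3, 7/3)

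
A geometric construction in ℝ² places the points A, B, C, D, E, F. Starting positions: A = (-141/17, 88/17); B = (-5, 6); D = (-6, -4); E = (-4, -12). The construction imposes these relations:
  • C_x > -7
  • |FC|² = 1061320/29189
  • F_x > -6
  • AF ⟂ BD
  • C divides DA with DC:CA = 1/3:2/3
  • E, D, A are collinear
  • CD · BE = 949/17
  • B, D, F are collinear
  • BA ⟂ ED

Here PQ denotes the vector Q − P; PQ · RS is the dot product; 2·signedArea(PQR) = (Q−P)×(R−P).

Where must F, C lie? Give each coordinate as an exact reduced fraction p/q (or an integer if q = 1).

1. F_x = -8781/1717  [B, D, F are collinear ∩ AF ⟂ BD]
2. F_y = 8342/1717  [B, D, F are collinear ∩ AF ⟂ BD]
   → F = (-8781/1717, 8342/1717)
3. C_x = -115/17  [C divides DA with DC:CA = 1/3:2/3]
4. C_y = -16/17  [C divides DA with DC:CA = 1/3:2/3]
   → C = (-115/17, -16/17)

C = (-115/17, -16/17)
F = (-8781/1717, 8342/1717)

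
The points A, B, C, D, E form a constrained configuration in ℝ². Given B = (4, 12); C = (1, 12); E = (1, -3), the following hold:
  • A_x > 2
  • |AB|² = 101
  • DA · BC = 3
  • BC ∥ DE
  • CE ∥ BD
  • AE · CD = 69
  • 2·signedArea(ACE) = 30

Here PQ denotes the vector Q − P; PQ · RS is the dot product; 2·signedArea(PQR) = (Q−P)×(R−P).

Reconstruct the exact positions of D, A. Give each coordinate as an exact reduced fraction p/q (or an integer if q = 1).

A = (3, 2)
D = (4, -3)

1. D_x = 4  [BC ∥ DE ∩ CE ∥ BD]
2. D_y = -3  [BC ∥ DE ∩ CE ∥ BD]
   → D = (4, -3)
3. A_x = 3  [2·signedArea(ACE) = 30 ∩ AE · CD = 69]
4. A_y = 2  [2·signedArea(ACE) = 30 ∩ AE · CD = 69]
   → A = (3, 2)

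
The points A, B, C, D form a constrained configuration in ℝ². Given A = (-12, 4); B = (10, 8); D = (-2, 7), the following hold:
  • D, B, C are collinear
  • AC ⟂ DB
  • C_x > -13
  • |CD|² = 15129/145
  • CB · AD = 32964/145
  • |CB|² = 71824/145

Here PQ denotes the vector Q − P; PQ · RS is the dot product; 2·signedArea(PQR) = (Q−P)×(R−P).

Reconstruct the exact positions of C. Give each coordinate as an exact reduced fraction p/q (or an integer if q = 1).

C = (-1766/145, 892/145)

1. C_x = -1766/145  [D, B, C are collinear ∩ AC ⟂ DB]
2. C_y = 892/145  [D, B, C are collinear ∩ AC ⟂ DB]
   → C = (-1766/145, 892/145)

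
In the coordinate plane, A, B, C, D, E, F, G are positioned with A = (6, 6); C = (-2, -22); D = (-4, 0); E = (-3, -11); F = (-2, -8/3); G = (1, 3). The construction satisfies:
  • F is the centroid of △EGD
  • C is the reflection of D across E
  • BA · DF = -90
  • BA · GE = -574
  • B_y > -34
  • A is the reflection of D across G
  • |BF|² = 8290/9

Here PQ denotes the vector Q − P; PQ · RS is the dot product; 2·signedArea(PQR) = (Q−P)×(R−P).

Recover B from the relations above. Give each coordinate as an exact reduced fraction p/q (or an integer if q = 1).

1. B_x = -1  [BA · GE = -574 ∩ BA · DF = -90]
2. B_y = -33  [BA · GE = -574 ∩ BA · DF = -90]
   → B = (-1, -33)

B = (-1, -33)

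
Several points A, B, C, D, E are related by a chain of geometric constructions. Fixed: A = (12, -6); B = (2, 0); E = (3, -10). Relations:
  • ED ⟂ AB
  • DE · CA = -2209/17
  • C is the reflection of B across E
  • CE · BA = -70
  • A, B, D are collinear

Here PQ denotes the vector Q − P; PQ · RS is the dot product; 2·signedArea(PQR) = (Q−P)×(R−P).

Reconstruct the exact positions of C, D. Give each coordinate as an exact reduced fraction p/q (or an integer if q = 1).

1. C_x = 4  [C is the reflection of B across E]
2. C_y = -20  [C is the reflection of B across E]
   → C = (4, -20)
3. D_x = 243/34  [A, B, D are collinear ∩ ED ⟂ AB]
4. D_y = -105/34  [A, B, D are collinear ∩ ED ⟂ AB]
   → D = (243/34, -105/34)

C = (4, -20)
D = (243/34, -105/34)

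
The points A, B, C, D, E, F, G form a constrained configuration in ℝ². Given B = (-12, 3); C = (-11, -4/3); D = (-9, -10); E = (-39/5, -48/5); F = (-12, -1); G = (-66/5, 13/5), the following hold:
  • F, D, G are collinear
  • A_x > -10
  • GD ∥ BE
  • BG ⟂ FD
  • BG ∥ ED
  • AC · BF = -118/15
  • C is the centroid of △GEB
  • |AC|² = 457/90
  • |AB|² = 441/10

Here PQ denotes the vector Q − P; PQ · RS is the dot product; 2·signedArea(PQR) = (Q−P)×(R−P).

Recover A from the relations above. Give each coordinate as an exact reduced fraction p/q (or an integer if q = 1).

1. A_y = -33/10  [AC · BF = -118/15]
2. A_x = -99/10  [|AB|² = 441/10]
   → A = (-99/10, -33/10)

A = (-99/10, -33/10)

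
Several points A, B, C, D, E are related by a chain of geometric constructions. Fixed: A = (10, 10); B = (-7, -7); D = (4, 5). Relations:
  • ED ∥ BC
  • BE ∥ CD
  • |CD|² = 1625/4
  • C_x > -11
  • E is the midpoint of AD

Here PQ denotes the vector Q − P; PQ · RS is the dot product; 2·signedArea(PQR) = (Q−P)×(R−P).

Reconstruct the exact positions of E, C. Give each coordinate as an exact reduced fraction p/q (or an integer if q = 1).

C = (-10, -19/2)
E = (7, 15/2)

1. E_x = 7  [E is the midpoint of AD]
2. E_y = 15/2  [E is the midpoint of AD]
   → E = (7, 15/2)
3. C_x = -10  [BE ∥ CD ∩ ED ∥ BC]
4. C_y = -19/2  [BE ∥ CD ∩ ED ∥ BC]
   → C = (-10, -19/2)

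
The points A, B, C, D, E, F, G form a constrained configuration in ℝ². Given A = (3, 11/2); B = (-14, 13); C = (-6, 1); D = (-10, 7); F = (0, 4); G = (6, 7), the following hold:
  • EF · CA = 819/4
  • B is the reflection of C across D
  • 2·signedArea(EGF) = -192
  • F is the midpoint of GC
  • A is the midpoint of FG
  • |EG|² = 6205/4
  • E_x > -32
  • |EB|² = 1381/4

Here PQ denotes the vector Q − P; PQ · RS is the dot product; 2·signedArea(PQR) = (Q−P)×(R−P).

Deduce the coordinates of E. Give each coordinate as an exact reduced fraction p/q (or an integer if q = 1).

E = (-31, 41/2)

1. E_x = -31  [EF · CA = 819/4 ∩ 2·signedArea(EGF) = -192]
2. E_y = 41/2  [EF · CA = 819/4 ∩ 2·signedArea(EGF) = -192]
   → E = (-31, 41/2)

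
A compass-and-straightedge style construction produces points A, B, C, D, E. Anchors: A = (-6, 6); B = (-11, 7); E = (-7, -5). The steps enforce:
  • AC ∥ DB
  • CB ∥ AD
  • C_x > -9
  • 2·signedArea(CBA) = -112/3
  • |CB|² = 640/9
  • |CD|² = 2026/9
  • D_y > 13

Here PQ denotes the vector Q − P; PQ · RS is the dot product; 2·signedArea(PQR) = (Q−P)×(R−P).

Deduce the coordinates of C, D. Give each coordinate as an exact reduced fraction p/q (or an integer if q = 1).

C = (-25/3, -1)
D = (-26/3, 14)

1. C_x = -25/3  [line 1·x + 5·y + 40/3 = 0 ∩ |CB|² = 640/9]
2. C_y = -1  [line 1·x + 5·y + 40/3 = 0 ∩ |CB|² = 640/9]
   → C = (-25/3, -1)
3. D_x = -26/3  [AC ∥ DB ∩ CB ∥ AD]
4. D_y = 14  [AC ∥ DB ∩ CB ∥ AD]
   → D = (-26/3, 14)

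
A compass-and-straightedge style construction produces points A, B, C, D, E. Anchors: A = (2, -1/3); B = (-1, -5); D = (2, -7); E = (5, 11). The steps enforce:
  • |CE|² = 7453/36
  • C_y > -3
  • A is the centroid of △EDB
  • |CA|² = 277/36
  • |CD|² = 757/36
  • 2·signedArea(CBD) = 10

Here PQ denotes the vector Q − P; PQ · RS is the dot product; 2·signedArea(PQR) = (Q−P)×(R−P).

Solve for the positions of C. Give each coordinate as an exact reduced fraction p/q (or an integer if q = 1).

C = (1/2, -8/3)

1. C_x = 1/2  [line 2·x + 3·y + 7 = 0 ∩ |CD|² = 757/36]
2. C_y = -8/3  [line 2·x + 3·y + 7 = 0 ∩ |CD|² = 757/36]
   → C = (1/2, -8/3)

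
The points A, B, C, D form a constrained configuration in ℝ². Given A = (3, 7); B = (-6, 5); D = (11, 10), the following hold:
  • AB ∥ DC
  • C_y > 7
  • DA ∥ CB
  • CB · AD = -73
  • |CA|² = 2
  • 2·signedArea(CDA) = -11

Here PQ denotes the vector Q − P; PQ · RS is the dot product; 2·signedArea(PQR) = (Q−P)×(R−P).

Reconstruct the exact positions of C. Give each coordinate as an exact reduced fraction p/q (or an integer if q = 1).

C = (2, 8)

1. C_x = 2  [DA ∥ CB ∩ AB ∥ DC]
2. C_y = 8  [DA ∥ CB ∩ AB ∥ DC]
   → C = (2, 8)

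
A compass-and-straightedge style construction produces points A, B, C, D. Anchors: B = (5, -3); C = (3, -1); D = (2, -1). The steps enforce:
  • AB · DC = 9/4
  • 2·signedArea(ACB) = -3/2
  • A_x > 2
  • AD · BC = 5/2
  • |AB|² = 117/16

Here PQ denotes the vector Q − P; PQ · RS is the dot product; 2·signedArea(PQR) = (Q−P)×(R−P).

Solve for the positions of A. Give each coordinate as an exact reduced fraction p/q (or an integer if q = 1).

A = (11/4, -3/2)

1. A_x = 11/4  [2·signedArea(ACB) = -3/2 ∩ AB · DC = 9/4]
2. A_y = -3/2  [2·signedArea(ACB) = -3/2 ∩ AB · DC = 9/4]
   → A = (11/4, -3/2)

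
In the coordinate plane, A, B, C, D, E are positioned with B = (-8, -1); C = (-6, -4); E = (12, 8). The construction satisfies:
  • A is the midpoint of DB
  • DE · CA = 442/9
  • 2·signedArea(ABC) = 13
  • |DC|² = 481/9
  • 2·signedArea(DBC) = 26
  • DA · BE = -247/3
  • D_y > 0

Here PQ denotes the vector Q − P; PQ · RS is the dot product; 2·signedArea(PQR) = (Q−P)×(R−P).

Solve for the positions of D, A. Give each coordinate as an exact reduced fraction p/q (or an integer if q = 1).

1. D_x = -2/3  [line 3·x + 2·y + 0 = 0 ∩ |DC|² = 481/9]
2. D_y = 1  [line 3·x + 2·y + 0 = 0 ∩ |DC|² = 481/9]
   → D = (-2/3, 1)
3. A_x = -13/3  [DE · CA = 442/9 ∩ A is the midpoint of DB]
4. A_y = 0  [DE · CA = 442/9 ∩ A is the midpoint of DB]
   → A = (-13/3, 0)

A = (-13/3, 0)
D = (-2/3, 1)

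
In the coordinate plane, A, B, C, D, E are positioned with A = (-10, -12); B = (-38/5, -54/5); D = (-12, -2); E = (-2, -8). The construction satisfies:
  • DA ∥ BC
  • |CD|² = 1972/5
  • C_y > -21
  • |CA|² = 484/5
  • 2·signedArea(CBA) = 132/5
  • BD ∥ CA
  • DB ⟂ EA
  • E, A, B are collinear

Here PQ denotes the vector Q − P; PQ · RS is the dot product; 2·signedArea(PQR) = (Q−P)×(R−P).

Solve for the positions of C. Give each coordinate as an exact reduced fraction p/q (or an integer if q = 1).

1. C_x = -28/5  [BD ∥ CA ∩ DA ∥ BC]
2. C_y = -104/5  [BD ∥ CA ∩ DA ∥ BC]
   → C = (-28/5, -104/5)

C = (-28/5, -104/5)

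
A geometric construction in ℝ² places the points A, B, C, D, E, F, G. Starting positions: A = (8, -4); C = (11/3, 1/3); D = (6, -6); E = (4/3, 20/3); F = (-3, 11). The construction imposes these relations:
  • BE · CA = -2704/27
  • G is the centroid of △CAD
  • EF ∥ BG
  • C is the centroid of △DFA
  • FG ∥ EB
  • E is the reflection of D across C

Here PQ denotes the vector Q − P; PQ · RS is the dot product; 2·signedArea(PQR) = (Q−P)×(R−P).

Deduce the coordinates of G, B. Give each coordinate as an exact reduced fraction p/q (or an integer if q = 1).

B = (92/9, -68/9)
G = (53/9, -29/9)

1. G_x = 53/9  [G is the centroid of △CAD]
2. G_y = -29/9  [G is the centroid of △CAD]
   → G = (53/9, -29/9)
3. B_x = 92/9  [EF ∥ BG ∩ FG ∥ EB]
4. B_y = -68/9  [EF ∥ BG ∩ FG ∥ EB]
   → B = (92/9, -68/9)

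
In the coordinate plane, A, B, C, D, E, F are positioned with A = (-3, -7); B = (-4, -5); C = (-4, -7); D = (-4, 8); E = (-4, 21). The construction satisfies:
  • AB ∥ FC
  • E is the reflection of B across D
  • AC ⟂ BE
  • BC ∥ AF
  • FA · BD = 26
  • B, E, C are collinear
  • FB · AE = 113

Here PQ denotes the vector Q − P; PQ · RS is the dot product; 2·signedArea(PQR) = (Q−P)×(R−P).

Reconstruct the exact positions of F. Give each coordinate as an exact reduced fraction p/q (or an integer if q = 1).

F = (-3, -9)

1. F_x = -3  [AB ∥ FC ∩ BC ∥ AF]
2. F_y = -9  [AB ∥ FC ∩ BC ∥ AF]
   → F = (-3, -9)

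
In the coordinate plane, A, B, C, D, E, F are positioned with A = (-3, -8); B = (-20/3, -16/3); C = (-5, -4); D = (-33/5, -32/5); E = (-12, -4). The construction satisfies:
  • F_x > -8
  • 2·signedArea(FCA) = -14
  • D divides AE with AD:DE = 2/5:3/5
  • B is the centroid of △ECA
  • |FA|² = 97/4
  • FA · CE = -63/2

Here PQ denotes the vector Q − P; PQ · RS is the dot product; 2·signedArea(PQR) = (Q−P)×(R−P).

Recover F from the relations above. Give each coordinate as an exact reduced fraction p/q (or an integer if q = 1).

F = (-15/2, -6)

1. F_x = -15/2  [FA · CE = -63/2 ∩ 2·signedArea(FCA) = -14]
2. F_y = -6  [FA · CE = -63/2 ∩ 2·signedArea(FCA) = -14]
   → F = (-15/2, -6)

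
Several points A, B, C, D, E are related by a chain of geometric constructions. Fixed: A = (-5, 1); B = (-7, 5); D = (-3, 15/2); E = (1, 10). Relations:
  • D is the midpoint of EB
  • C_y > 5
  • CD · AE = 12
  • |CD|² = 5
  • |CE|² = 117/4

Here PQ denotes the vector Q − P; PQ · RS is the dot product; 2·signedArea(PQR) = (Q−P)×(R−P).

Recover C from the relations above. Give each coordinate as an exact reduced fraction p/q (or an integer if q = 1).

1. C_x = -2  [line -6·x + -9·y + 75/2 = 0 ∩ |CE|² = 117/4]
2. C_y = 11/2  [line -6·x + -9·y + 75/2 = 0 ∩ |CE|² = 117/4]
   → C = (-2, 11/2)

C = (-2, 11/2)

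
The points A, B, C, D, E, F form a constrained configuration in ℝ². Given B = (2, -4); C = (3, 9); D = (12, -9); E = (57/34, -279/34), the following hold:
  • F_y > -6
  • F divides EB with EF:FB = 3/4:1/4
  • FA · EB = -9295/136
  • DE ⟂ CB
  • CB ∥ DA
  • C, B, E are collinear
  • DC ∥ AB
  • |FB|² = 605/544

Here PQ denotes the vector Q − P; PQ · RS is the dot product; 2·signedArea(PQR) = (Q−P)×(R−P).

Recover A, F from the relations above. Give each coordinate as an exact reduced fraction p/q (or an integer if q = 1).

A = (11, -22)
F = (261/136, -687/136)

1. A_x = 11  [DC ∥ AB ∩ CB ∥ DA]
2. A_y = -22  [DC ∥ AB ∩ CB ∥ DA]
   → A = (11, -22)
3. F_x = 261/136  [F divides EB with EF:FB = 3/4:1/4]
4. F_y = -687/136  [F divides EB with EF:FB = 3/4:1/4]
   → F = (261/136, -687/136)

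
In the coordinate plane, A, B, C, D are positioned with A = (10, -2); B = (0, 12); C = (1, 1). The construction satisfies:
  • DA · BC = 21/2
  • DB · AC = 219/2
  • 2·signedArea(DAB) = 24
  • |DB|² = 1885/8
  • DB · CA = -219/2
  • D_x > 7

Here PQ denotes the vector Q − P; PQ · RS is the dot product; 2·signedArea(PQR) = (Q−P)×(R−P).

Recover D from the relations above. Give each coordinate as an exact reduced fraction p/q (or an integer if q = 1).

D = (31/4, -5/4)

1. D_x = 31/4  [2·signedArea(DAB) = 24 ∩ DB · CA = -219/2]
2. D_y = -5/4  [2·signedArea(DAB) = 24 ∩ DB · CA = -219/2]
   → D = (31/4, -5/4)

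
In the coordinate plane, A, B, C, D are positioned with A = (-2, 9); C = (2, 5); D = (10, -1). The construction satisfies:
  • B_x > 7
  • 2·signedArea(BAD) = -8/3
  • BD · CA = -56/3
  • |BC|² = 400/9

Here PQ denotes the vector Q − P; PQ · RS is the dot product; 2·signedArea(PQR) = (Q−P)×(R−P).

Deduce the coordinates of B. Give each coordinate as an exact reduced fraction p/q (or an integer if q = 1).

B = (22/3, 1)

1. B_x = 22/3  [2·signedArea(BAD) = -8/3 ∩ BD · CA = -56/3]
2. B_y = 1  [2·signedArea(BAD) = -8/3 ∩ BD · CA = -56/3]
   → B = (22/3, 1)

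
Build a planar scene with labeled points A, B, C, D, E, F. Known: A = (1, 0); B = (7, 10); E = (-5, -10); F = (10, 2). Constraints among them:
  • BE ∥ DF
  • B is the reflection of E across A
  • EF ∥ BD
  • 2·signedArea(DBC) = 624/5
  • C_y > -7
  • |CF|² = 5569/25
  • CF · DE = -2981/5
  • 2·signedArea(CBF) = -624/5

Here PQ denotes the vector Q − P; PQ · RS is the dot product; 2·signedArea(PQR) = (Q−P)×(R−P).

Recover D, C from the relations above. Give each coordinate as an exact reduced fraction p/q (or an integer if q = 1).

1. D_x = 22  [BE ∥ DF ∩ EF ∥ BD]
2. D_y = 22  [BE ∥ DF ∩ EF ∥ BD]
   → D = (22, 22)
3. C_x = -13/5  [CF · DE = -2981/5 ∩ 2·signedArea(DBC) = 624/5]
4. C_y = -6  [CF · DE = -2981/5 ∩ 2·signedArea(DBC) = 624/5]
   → C = (-13/5, -6)

C = (-13/5, -6)
D = (22, 22)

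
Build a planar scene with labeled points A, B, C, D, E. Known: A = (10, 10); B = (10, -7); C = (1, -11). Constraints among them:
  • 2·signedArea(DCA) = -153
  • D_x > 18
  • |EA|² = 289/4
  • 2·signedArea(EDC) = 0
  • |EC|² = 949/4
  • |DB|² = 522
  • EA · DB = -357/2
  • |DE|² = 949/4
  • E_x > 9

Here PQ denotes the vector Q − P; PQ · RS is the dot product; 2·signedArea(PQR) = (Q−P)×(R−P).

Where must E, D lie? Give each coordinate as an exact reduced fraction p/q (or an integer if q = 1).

1. D_x = 19  [line -21·x + 9·y + 273 = 0 ∩ |DB|² = 522]
2. D_y = 14  [line -21·x + 9·y + 273 = 0 ∩ |DB|² = 522]
   → D = (19, 14)
3. E_x = 10  [2·signedArea(EDC) = 0 ∩ EA · DB = -357/2]
4. E_y = 3/2  [2·signedArea(EDC) = 0 ∩ EA · DB = -357/2]
   → E = (10, 3/2)

D = (19, 14)
E = (10, 3/2)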